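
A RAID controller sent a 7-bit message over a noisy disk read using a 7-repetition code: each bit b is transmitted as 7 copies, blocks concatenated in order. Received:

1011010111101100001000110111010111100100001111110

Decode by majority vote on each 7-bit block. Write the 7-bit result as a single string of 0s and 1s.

1101101

Block 1 (1011010): 4 ones → 1
Block 2 (1111011): 6 ones → 1
Block 3 (0000100): 1 one → 0
Block 4 (0110111): 5 ones → 1
Block 5 (0101111): 5 ones → 1
Block 6 (0010000): 1 one → 0
Block 7 (1111110): 6 ones → 1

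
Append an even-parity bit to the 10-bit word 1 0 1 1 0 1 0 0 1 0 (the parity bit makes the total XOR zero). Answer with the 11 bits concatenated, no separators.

XOR of the 10 data bits: 1⊕0⊕1⊕1⊕0⊕1⊕0⊕0⊕1⊕0 = 1
Parity bit = 1 (so all 11 bits XOR to 0).

10110100101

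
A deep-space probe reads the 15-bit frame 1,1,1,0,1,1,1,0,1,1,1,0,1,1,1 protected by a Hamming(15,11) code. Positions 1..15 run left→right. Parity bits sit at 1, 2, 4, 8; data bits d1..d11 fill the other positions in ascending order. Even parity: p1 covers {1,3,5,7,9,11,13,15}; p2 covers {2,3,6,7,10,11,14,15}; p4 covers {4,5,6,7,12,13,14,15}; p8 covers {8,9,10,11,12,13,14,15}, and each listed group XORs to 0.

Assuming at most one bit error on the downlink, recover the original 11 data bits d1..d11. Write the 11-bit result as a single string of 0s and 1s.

s1 (pos 1,3,5,7,9,11,13,15): 1⊕1⊕1⊕1⊕1⊕1⊕1⊕1 = 0
s2 (pos 2,3,6,7,10,11,14,15): 1⊕1⊕1⊕1⊕1⊕1⊕1⊕1 = 0
s4 (pos 4,5,6,7,12,13,14,15): 0⊕1⊕1⊕1⊕0⊕1⊕1⊕1 = 0
s8 (pos 8,9,10,11,12,13,14,15): 0⊕1⊕1⊕1⊕0⊕1⊕1⊕1 = 0
Syndrome s8…s1 = 0000 → no error.
Read data bits from positions 3,5,6,7,9,10,11,12,13,14,15: 11111110111

11111110111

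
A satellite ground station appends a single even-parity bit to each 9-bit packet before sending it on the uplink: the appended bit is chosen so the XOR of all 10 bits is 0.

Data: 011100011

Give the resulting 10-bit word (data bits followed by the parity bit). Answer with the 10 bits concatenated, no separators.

0111000111

XOR of the 9 data bits: 0⊕1⊕1⊕1⊕0⊕0⊕0⊕1⊕1 = 1
Parity bit = 1 (so all 10 bits XOR to 0).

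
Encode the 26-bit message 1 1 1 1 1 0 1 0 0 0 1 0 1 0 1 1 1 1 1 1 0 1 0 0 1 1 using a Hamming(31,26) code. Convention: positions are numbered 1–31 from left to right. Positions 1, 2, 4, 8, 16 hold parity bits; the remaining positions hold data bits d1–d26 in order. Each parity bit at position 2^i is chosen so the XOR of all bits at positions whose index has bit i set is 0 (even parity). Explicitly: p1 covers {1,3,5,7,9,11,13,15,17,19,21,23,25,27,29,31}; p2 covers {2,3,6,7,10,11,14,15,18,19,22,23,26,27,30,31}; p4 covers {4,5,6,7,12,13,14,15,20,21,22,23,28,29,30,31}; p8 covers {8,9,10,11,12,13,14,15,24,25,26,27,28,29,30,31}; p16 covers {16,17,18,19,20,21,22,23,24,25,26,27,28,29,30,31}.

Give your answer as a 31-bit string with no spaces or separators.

1110111010100010010111111010011

Place data at non-parity positions: p1 p2 1 p4 1 1 1 p8 1 0 1 0 0 0 1 p16 0 1 0 1 1 1 1 1 1 0 1 0 0 1 1
p1 (pos 1,3,5,7,9,11,13,15,17,19,21,23,25,27,29,31): XOR of data positions = 1⊕1⊕1⊕1⊕1⊕0⊕1⊕0⊕0⊕1⊕1⊕1⊕1⊕0⊕1 = 1
p2 (pos 2,3,6,7,10,11,14,15,18,19,22,23,26,27,30,31): XOR of data positions = 1⊕1⊕1⊕0⊕1⊕0⊕1⊕1⊕0⊕1⊕1⊕0⊕1⊕1⊕1 = 1
p4 (pos 4,5,6,7,12,13,14,15,20,21,22,23,28,29,30,31): XOR of data positions = 1⊕1⊕1⊕0⊕0⊕0⊕1⊕1⊕1⊕1⊕1⊕0⊕0⊕1⊕1 = 0
p8 (pos 8,9,10,11,12,13,14,15,24,25,26,27,28,29,30,31): XOR of data positions = 1⊕0⊕1⊕0⊕0⊕0⊕1⊕1⊕1⊕0⊕1⊕0⊕0⊕1⊕1 = 0
p16 (pos 16,17,18,19,20,21,22,23,24,25,26,27,28,29,30,31): XOR of data positions = 0⊕1⊕0⊕1⊕1⊕1⊕1⊕1⊕1⊕0⊕1⊕0⊕0⊕1⊕1 = 0
Codeword: 1110111010100010010111111010011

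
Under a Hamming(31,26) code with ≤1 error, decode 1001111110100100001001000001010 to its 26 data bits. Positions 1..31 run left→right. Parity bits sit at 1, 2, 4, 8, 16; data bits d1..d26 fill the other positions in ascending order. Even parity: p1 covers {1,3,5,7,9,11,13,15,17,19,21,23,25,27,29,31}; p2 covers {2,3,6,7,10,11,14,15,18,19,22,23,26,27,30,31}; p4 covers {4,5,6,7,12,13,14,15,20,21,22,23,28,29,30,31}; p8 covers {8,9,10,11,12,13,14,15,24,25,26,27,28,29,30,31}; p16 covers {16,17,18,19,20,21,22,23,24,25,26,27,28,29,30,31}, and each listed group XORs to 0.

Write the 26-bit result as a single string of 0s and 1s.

01111010010001001000001010

s1 (pos 1,3,5,7,9,11,13,15,17,19,21,23,25,27,29,31): 1⊕0⊕1⊕1⊕1⊕1⊕0⊕0⊕0⊕1⊕0⊕0⊕0⊕0⊕0⊕0 = 0
s2 (pos 2,3,6,7,10,11,14,15,18,19,22,23,26,27,30,31): 0⊕0⊕1⊕1⊕0⊕1⊕1⊕0⊕0⊕1⊕1⊕0⊕0⊕0⊕1⊕0 = 1
s4 (pos 4,5,6,7,12,13,14,15,20,21,22,23,28,29,30,31): 1⊕1⊕1⊕1⊕0⊕0⊕1⊕0⊕0⊕0⊕1⊕0⊕1⊕0⊕1⊕0 = 0
s8 (pos 8,9,10,11,12,13,14,15,24,25,26,27,28,29,30,31): 1⊕1⊕0⊕1⊕0⊕0⊕1⊕0⊕0⊕0⊕0⊕0⊕1⊕0⊕1⊕0 = 0
s16 (pos 16,17,18,19,20,21,22,23,24,25,26,27,28,29,30,31): 0⊕0⊕0⊕1⊕0⊕0⊕1⊕0⊕0⊕0⊕0⊕0⊕1⊕0⊕1⊕0 = 0
Syndrome s16…s1 = 00010 → error at position 2.
Flip position 2: 1001111110100100001001000001010 → 1101111110100100001001000001010
Read data bits from positions 3,5,6,7,9,10,11,12,13,14,15,17,18,19,20,21,22,23,24,25,26,27,28,29,30,31: 01111010010001001000001010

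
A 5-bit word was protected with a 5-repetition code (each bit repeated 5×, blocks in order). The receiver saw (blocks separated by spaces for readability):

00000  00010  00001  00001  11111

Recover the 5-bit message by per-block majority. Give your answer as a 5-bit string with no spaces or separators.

Block 1 (00000): 0 ones → 0
Block 2 (00010): 1 one → 0
Block 3 (00001): 1 one → 0
Block 4 (00001): 1 one → 0
Block 5 (11111): 5 ones → 1

00001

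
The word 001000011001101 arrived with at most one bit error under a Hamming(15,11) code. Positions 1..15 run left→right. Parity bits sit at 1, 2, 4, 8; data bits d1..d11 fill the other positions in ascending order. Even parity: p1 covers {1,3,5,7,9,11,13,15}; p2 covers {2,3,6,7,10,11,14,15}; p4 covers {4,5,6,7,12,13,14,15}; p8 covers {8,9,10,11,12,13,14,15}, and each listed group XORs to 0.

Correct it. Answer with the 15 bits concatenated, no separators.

001000011000101

s1 (pos 1,3,5,7,9,11,13,15): 0⊕1⊕0⊕0⊕1⊕0⊕1⊕1 = 0
s2 (pos 2,3,6,7,10,11,14,15): 0⊕1⊕0⊕0⊕0⊕0⊕0⊕1 = 0
s4 (pos 4,5,6,7,12,13,14,15): 0⊕0⊕0⊕0⊕1⊕1⊕0⊕1 = 1
s8 (pos 8,9,10,11,12,13,14,15): 1⊕1⊕0⊕0⊕1⊕1⊕0⊕1 = 1
Syndrome s8…s1 = 1100 → error at position 12.
Flip position 12: 001000011001101 → 001000011000101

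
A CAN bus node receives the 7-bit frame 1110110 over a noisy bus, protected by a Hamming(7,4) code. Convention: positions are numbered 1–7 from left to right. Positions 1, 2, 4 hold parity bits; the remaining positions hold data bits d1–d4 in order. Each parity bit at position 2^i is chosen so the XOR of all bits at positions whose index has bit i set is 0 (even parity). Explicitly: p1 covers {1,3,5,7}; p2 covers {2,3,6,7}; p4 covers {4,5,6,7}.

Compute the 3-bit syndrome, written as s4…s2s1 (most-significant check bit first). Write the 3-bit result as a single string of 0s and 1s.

s1 (pos 1,3,5,7): 1⊕1⊕1⊕0 = 1
s2 (pos 2,3,6,7): 1⊕1⊕1⊕0 = 1
s4 (pos 4,5,6,7): 0⊕1⊕1⊕0 = 0
Syndrome s4…s1 = 011 → error at position 3.

011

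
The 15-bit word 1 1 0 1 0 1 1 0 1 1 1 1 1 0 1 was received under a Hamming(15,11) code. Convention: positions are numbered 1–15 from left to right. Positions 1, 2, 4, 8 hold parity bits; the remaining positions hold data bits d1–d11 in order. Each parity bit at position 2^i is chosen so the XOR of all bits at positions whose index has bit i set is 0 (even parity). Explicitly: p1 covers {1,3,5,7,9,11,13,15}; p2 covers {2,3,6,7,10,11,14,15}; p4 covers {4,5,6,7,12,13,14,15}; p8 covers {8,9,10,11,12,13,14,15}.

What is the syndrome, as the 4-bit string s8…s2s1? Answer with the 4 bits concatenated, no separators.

0000

s1 (pos 1,3,5,7,9,11,13,15): 1⊕0⊕0⊕1⊕1⊕1⊕1⊕1 = 0
s2 (pos 2,3,6,7,10,11,14,15): 1⊕0⊕1⊕1⊕1⊕1⊕0⊕1 = 0
s4 (pos 4,5,6,7,12,13,14,15): 1⊕0⊕1⊕1⊕1⊕1⊕0⊕1 = 0
s8 (pos 8,9,10,11,12,13,14,15): 0⊕1⊕1⊕1⊕1⊕1⊕0⊕1 = 0
Syndrome s8…s1 = 0000 → no error.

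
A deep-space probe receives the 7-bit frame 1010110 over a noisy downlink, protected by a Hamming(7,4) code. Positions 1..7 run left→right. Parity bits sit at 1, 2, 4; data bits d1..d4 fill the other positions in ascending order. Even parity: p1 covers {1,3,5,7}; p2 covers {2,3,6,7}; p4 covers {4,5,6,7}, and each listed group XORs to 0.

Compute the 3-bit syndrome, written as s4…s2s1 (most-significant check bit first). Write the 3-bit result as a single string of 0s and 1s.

001

s1 (pos 1,3,5,7): 1⊕1⊕1⊕0 = 1
s2 (pos 2,3,6,7): 0⊕1⊕1⊕0 = 0
s4 (pos 4,5,6,7): 0⊕1⊕1⊕0 = 0
Syndrome s4…s1 = 001 → error at position 1.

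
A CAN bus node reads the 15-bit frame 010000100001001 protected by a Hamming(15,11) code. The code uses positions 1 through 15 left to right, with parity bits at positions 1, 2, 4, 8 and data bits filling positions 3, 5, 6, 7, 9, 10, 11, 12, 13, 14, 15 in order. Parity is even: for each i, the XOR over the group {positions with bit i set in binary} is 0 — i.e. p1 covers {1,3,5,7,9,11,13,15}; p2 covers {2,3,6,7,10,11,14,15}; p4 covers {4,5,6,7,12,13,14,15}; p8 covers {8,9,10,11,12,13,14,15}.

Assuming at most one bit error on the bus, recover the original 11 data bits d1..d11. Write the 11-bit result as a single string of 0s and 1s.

00110001001

s1 (pos 1,3,5,7,9,11,13,15): 0⊕0⊕0⊕1⊕0⊕0⊕0⊕1 = 0
s2 (pos 2,3,6,7,10,11,14,15): 1⊕0⊕0⊕1⊕0⊕0⊕0⊕1 = 1
s4 (pos 4,5,6,7,12,13,14,15): 0⊕0⊕0⊕1⊕1⊕0⊕0⊕1 = 1
s8 (pos 8,9,10,11,12,13,14,15): 0⊕0⊕0⊕0⊕1⊕0⊕0⊕1 = 0
Syndrome s8…s1 = 0110 → error at position 6.
Flip position 6: 010000100001001 → 010001100001001
Read data bits from positions 3,5,6,7,9,10,11,12,13,14,15: 00110001001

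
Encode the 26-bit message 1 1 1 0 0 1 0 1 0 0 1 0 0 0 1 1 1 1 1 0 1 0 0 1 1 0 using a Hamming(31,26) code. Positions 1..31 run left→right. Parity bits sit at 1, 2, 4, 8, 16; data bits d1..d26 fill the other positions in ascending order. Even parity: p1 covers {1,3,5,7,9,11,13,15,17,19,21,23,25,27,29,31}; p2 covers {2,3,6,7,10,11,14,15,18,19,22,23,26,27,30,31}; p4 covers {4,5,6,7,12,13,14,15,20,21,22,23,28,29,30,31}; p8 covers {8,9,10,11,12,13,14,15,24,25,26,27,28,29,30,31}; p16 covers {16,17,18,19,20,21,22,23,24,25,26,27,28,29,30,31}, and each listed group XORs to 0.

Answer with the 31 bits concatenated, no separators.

Place data at non-parity positions: p1 p2 1 p4 1 1 0 p8 0 1 0 1 0 0 1 p16 0 0 0 1 1 1 1 1 0 1 0 0 1 1 0
p1 (pos 1,3,5,7,9,11,13,15,17,19,21,23,25,27,29,31): XOR of data positions = 1⊕1⊕0⊕0⊕0⊕0⊕1⊕0⊕0⊕1⊕1⊕0⊕0⊕1⊕0 = 0
p2 (pos 2,3,6,7,10,11,14,15,18,19,22,23,26,27,30,31): XOR of data positions = 1⊕1⊕0⊕1⊕0⊕0⊕1⊕0⊕0⊕1⊕1⊕1⊕0⊕1⊕0 = 0
p4 (pos 4,5,6,7,12,13,14,15,20,21,22,23,28,29,30,31): XOR of data positions = 1⊕1⊕0⊕1⊕0⊕0⊕1⊕1⊕1⊕1⊕1⊕0⊕1⊕1⊕0 = 0
p8 (pos 8,9,10,11,12,13,14,15,24,25,26,27,28,29,30,31): XOR of data positions = 0⊕1⊕0⊕1⊕0⊕0⊕1⊕1⊕0⊕1⊕0⊕0⊕1⊕1⊕0 = 1
p16 (pos 16,17,18,19,20,21,22,23,24,25,26,27,28,29,30,31): XOR of data positions = 0⊕0⊕0⊕1⊕1⊕1⊕1⊕1⊕0⊕1⊕0⊕0⊕1⊕1⊕0 = 0
Codeword: 0010110101010010000111110100110

0010110101010010000111110100110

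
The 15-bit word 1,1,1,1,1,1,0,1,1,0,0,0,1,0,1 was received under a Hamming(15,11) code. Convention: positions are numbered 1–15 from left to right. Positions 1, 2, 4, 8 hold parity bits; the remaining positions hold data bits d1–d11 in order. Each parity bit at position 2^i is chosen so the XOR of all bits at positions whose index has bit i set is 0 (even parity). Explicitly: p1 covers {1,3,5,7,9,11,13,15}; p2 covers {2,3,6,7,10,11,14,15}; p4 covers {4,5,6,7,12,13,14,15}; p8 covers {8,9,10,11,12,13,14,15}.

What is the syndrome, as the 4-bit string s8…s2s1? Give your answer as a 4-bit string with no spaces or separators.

0100

s1 (pos 1,3,5,7,9,11,13,15): 1⊕1⊕1⊕0⊕1⊕0⊕1⊕1 = 0
s2 (pos 2,3,6,7,10,11,14,15): 1⊕1⊕1⊕0⊕0⊕0⊕0⊕1 = 0
s4 (pos 4,5,6,7,12,13,14,15): 1⊕1⊕1⊕0⊕0⊕1⊕0⊕1 = 1
s8 (pos 8,9,10,11,12,13,14,15): 1⊕1⊕0⊕0⊕0⊕1⊕0⊕1 = 0
Syndrome s8…s1 = 0100 → error at position 4.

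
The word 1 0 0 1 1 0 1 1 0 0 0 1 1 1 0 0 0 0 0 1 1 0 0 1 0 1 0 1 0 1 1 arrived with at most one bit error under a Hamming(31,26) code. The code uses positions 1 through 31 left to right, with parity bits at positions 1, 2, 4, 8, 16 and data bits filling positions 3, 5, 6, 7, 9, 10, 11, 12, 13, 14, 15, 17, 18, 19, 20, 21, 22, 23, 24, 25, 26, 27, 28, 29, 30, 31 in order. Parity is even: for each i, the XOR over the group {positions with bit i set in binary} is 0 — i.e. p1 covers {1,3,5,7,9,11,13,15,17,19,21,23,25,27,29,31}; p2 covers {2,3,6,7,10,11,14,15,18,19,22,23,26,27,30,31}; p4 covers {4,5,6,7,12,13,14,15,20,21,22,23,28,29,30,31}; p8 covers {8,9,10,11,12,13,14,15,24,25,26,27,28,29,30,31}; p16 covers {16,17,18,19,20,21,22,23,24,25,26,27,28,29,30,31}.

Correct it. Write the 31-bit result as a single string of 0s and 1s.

1001101100011100000110010101001

s1 (pos 1,3,5,7,9,11,13,15,17,19,21,23,25,27,29,31): 1⊕0⊕1⊕1⊕0⊕0⊕1⊕0⊕0⊕0⊕1⊕0⊕0⊕0⊕0⊕1 = 0
s2 (pos 2,3,6,7,10,11,14,15,18,19,22,23,26,27,30,31): 0⊕0⊕0⊕1⊕0⊕0⊕1⊕0⊕0⊕0⊕0⊕0⊕1⊕0⊕1⊕1 = 1
s4 (pos 4,5,6,7,12,13,14,15,20,21,22,23,28,29,30,31): 1⊕1⊕0⊕1⊕1⊕1⊕1⊕0⊕1⊕1⊕0⊕0⊕1⊕0⊕1⊕1 = 1
s8 (pos 8,9,10,11,12,13,14,15,24,25,26,27,28,29,30,31): 1⊕0⊕0⊕0⊕1⊕1⊕1⊕0⊕1⊕0⊕1⊕0⊕1⊕0⊕1⊕1 = 1
s16 (pos 16,17,18,19,20,21,22,23,24,25,26,27,28,29,30,31): 0⊕0⊕0⊕0⊕1⊕1⊕0⊕0⊕1⊕0⊕1⊕0⊕1⊕0⊕1⊕1 = 1
Syndrome s16…s1 = 11110 → error at position 30.
Flip position 30: 1001101100011100000110010101011 → 1001101100011100000110010101001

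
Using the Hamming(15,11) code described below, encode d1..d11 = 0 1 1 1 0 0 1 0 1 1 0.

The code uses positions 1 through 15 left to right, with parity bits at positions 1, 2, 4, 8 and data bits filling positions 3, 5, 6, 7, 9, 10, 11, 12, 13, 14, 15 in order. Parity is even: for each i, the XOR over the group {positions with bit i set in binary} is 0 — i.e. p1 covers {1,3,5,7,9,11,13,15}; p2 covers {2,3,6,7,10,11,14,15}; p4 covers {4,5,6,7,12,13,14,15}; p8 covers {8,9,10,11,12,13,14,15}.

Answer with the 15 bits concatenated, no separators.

000111110010110

Place data at non-parity positions: p1 p2 0 p4 1 1 1 p8 0 0 1 0 1 1 0
p1 (pos 1,3,5,7,9,11,13,15): XOR of data positions = 0⊕1⊕1⊕0⊕1⊕1⊕0 = 0
p2 (pos 2,3,6,7,10,11,14,15): XOR of data positions = 0⊕1⊕1⊕0⊕1⊕1⊕0 = 0
p4 (pos 4,5,6,7,12,13,14,15): XOR of data positions = 1⊕1⊕1⊕0⊕1⊕1⊕0 = 1
p8 (pos 8,9,10,11,12,13,14,15): XOR of data positions = 0⊕0⊕1⊕0⊕1⊕1⊕0 = 1
Codeword: 000111110010110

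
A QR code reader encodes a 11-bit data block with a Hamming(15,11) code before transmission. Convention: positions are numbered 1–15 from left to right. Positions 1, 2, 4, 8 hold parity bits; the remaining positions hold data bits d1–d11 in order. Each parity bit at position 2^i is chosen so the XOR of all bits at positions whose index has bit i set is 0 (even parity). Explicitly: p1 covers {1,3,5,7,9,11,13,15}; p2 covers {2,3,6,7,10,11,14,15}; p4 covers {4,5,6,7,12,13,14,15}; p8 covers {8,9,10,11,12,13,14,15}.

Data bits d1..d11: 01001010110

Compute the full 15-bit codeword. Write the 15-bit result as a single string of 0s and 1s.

Place data at non-parity positions: p1 p2 0 p4 1 0 0 p8 1 0 1 0 1 1 0
p1 (pos 1,3,5,7,9,11,13,15): XOR of data positions = 0⊕1⊕0⊕1⊕1⊕1⊕0 = 0
p2 (pos 2,3,6,7,10,11,14,15): XOR of data positions = 0⊕0⊕0⊕0⊕1⊕1⊕0 = 0
p4 (pos 4,5,6,7,12,13,14,15): XOR of data positions = 1⊕0⊕0⊕0⊕1⊕1⊕0 = 1
p8 (pos 8,9,10,11,12,13,14,15): XOR of data positions = 1⊕0⊕1⊕0⊕1⊕1⊕0 = 0
Codeword: 000110001010110

000110001010110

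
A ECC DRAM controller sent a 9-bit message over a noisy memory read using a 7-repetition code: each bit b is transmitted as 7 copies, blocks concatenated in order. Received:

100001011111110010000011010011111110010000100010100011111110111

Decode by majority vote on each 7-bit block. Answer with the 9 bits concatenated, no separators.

010010011

Block 1 (1000010): 2 ones → 0
Block 2 (1111111): 7 ones → 1
Block 3 (0010000): 1 one → 0
Block 4 (0110100): 3 ones → 0
Block 5 (1111111): 7 ones → 1
Block 6 (0010000): 1 one → 0
Block 7 (1000101): 3 ones → 0
Block 8 (0001111): 4 ones → 1
Block 9 (1110111): 6 ones → 1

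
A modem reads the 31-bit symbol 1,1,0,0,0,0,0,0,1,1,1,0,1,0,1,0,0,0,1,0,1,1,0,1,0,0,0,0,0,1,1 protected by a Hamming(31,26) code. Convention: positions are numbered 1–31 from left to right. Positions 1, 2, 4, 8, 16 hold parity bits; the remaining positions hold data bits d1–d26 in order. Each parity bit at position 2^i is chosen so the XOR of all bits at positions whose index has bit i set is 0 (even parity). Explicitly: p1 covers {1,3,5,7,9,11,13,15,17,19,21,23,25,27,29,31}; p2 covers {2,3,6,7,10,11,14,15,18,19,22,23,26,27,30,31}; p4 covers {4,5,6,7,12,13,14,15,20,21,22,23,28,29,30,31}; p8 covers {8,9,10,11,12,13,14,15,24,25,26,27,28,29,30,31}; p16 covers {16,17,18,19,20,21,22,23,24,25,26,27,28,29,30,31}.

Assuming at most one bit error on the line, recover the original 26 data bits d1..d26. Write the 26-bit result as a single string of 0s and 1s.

s1 (pos 1,3,5,7,9,11,13,15,17,19,21,23,25,27,29,31): 1⊕0⊕0⊕0⊕1⊕1⊕1⊕1⊕0⊕1⊕1⊕0⊕0⊕0⊕0⊕1 = 0
s2 (pos 2,3,6,7,10,11,14,15,18,19,22,23,26,27,30,31): 1⊕0⊕0⊕0⊕1⊕1⊕0⊕1⊕0⊕1⊕1⊕0⊕0⊕0⊕1⊕1 = 0
s4 (pos 4,5,6,7,12,13,14,15,20,21,22,23,28,29,30,31): 0⊕0⊕0⊕0⊕0⊕1⊕0⊕1⊕0⊕1⊕1⊕0⊕0⊕0⊕1⊕1 = 0
s8 (pos 8,9,10,11,12,13,14,15,24,25,26,27,28,29,30,31): 0⊕1⊕1⊕1⊕0⊕1⊕0⊕1⊕1⊕0⊕0⊕0⊕0⊕0⊕1⊕1 = 0
s16 (pos 16,17,18,19,20,21,22,23,24,25,26,27,28,29,30,31): 0⊕0⊕0⊕1⊕0⊕1⊕1⊕0⊕1⊕0⊕0⊕0⊕0⊕0⊕1⊕1 = 0
Syndrome s16…s1 = 00000 → no error.
Read data bits from positions 3,5,6,7,9,10,11,12,13,14,15,17,18,19,20,21,22,23,24,25,26,27,28,29,30,31: 00001110101001011010000011

00001110101001011010000011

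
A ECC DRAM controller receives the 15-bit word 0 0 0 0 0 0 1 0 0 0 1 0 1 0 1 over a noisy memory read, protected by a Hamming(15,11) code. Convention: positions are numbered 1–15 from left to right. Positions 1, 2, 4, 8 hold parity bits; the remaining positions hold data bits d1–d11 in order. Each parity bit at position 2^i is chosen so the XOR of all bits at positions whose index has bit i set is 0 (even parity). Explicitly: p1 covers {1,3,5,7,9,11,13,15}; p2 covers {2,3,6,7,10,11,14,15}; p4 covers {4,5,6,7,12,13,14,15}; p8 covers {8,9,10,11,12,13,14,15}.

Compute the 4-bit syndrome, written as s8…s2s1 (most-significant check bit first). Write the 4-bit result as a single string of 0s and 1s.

1110

s1 (pos 1,3,5,7,9,11,13,15): 0⊕0⊕0⊕1⊕0⊕1⊕1⊕1 = 0
s2 (pos 2,3,6,7,10,11,14,15): 0⊕0⊕0⊕1⊕0⊕1⊕0⊕1 = 1
s4 (pos 4,5,6,7,12,13,14,15): 0⊕0⊕0⊕1⊕0⊕1⊕0⊕1 = 1
s8 (pos 8,9,10,11,12,13,14,15): 0⊕0⊕0⊕1⊕0⊕1⊕0⊕1 = 1
Syndrome s8…s1 = 1110 → error at position 14.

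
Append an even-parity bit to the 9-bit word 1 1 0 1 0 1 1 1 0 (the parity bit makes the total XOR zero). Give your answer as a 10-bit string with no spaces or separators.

1101011100

XOR of the 9 data bits: 1⊕1⊕0⊕1⊕0⊕1⊕1⊕1⊕0 = 0
Parity bit = 0 (so all 10 bits XOR to 0).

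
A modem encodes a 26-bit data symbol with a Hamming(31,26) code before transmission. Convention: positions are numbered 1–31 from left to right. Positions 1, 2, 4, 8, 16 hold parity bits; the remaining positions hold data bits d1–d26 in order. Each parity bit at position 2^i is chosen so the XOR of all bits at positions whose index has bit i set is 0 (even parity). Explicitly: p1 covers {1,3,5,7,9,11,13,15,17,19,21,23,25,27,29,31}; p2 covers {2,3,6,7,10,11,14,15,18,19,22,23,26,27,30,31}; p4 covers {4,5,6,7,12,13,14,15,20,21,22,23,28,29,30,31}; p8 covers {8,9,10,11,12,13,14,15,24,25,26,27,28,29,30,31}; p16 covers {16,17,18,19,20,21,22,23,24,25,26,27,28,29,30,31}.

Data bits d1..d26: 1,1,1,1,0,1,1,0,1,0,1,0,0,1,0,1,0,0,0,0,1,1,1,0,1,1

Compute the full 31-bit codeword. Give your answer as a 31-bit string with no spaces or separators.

Place data at non-parity positions: p1 p2 1 p4 1 1 1 p8 0 1 1 0 1 0 1 p16 0 0 1 0 1 0 0 0 0 1 1 1 0 1 1
p1 (pos 1,3,5,7,9,11,13,15,17,19,21,23,25,27,29,31): XOR of data positions = 1⊕1⊕1⊕0⊕1⊕1⊕1⊕0⊕1⊕1⊕0⊕0⊕1⊕0⊕1 = 0
p2 (pos 2,3,6,7,10,11,14,15,18,19,22,23,26,27,30,31): XOR of data positions = 1⊕1⊕1⊕1⊕1⊕0⊕1⊕0⊕1⊕0⊕0⊕1⊕1⊕1⊕1 = 1
p4 (pos 4,5,6,7,12,13,14,15,20,21,22,23,28,29,30,31): XOR of data positions = 1⊕1⊕1⊕0⊕1⊕0⊕1⊕0⊕1⊕0⊕0⊕1⊕0⊕1⊕1 = 1
p8 (pos 8,9,10,11,12,13,14,15,24,25,26,27,28,29,30,31): XOR of data positions = 0⊕1⊕1⊕0⊕1⊕0⊕1⊕0⊕0⊕1⊕1⊕1⊕0⊕1⊕1 = 1
p16 (pos 16,17,18,19,20,21,22,23,24,25,26,27,28,29,30,31): XOR of data positions = 0⊕0⊕1⊕0⊕1⊕0⊕0⊕0⊕0⊕1⊕1⊕1⊕0⊕1⊕1 = 1
Codeword: 0111111101101011001010000111011

0111111101101011001010000111011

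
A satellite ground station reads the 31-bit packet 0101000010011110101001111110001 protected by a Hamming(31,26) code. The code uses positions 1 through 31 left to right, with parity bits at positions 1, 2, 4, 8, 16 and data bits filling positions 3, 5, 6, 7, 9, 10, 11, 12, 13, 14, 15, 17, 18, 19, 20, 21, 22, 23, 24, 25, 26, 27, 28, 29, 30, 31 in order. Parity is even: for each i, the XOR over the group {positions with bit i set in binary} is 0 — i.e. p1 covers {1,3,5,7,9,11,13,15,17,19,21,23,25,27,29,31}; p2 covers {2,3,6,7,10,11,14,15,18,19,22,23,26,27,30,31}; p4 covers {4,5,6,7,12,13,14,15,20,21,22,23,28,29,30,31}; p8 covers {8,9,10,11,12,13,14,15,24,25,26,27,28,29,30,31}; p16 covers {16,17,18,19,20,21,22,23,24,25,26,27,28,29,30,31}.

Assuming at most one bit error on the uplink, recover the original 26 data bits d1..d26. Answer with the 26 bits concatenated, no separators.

s1 (pos 1,3,5,7,9,11,13,15,17,19,21,23,25,27,29,31): 0⊕0⊕0⊕0⊕1⊕0⊕1⊕1⊕1⊕1⊕0⊕1⊕1⊕1⊕0⊕1 = 1
s2 (pos 2,3,6,7,10,11,14,15,18,19,22,23,26,27,30,31): 1⊕0⊕0⊕0⊕0⊕0⊕1⊕1⊕0⊕1⊕1⊕1⊕1⊕1⊕0⊕1 = 1
s4 (pos 4,5,6,7,12,13,14,15,20,21,22,23,28,29,30,31): 1⊕0⊕0⊕0⊕1⊕1⊕1⊕1⊕0⊕0⊕1⊕1⊕0⊕0⊕0⊕1 = 0
s8 (pos 8,9,10,11,12,13,14,15,24,25,26,27,28,29,30,31): 0⊕1⊕0⊕0⊕1⊕1⊕1⊕1⊕1⊕1⊕1⊕1⊕0⊕0⊕0⊕1 = 0
s16 (pos 16,17,18,19,20,21,22,23,24,25,26,27,28,29,30,31): 0⊕1⊕0⊕1⊕0⊕0⊕1⊕1⊕1⊕1⊕1⊕1⊕0⊕0⊕0⊕1 = 1
Syndrome s16…s1 = 10011 → error at position 19.
Flip position 19: 0101000010011110101001111110001 → 0101000010011110100001111110001
Read data bits from positions 3,5,6,7,9,10,11,12,13,14,15,17,18,19,20,21,22,23,24,25,26,27,28,29,30,31: 00001001111100001111110001

00001001111100001111110001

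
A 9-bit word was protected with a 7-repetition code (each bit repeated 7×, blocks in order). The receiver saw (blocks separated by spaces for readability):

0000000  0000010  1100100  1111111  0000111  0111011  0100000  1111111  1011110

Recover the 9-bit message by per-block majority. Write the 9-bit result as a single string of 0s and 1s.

000101011

Block 1 (0000000): 0 ones → 0
Block 2 (0000010): 1 one → 0
Block 3 (1100100): 3 ones → 0
Block 4 (1111111): 7 ones → 1
Block 5 (0000111): 3 ones → 0
Block 6 (0111011): 5 ones → 1
Block 7 (0100000): 1 one → 0
Block 8 (1111111): 7 ones → 1
Block 9 (1011110): 5 ones → 1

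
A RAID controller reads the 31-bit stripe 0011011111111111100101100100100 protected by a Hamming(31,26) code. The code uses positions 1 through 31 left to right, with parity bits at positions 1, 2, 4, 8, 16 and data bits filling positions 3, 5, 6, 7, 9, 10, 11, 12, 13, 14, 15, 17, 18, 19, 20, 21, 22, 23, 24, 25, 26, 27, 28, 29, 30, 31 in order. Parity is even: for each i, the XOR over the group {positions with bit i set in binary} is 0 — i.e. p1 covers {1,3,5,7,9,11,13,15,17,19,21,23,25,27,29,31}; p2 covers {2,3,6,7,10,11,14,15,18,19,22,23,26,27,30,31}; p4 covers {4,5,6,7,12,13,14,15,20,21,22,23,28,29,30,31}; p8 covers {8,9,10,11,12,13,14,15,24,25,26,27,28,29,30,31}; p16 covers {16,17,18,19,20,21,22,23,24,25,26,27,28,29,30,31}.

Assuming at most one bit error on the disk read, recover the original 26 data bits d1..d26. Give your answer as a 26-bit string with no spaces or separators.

s1 (pos 1,3,5,7,9,11,13,15,17,19,21,23,25,27,29,31): 0⊕1⊕0⊕1⊕1⊕1⊕1⊕1⊕1⊕0⊕0⊕1⊕0⊕0⊕1⊕0 = 1
s2 (pos 2,3,6,7,10,11,14,15,18,19,22,23,26,27,30,31): 0⊕1⊕1⊕1⊕1⊕1⊕1⊕1⊕0⊕0⊕1⊕1⊕1⊕0⊕0⊕0 = 0
s4 (pos 4,5,6,7,12,13,14,15,20,21,22,23,28,29,30,31): 1⊕0⊕1⊕1⊕1⊕1⊕1⊕1⊕1⊕0⊕1⊕1⊕0⊕1⊕0⊕0 = 1
s8 (pos 8,9,10,11,12,13,14,15,24,25,26,27,28,29,30,31): 1⊕1⊕1⊕1⊕1⊕1⊕1⊕1⊕0⊕0⊕1⊕0⊕0⊕1⊕0⊕0 = 0
s16 (pos 16,17,18,19,20,21,22,23,24,25,26,27,28,29,30,31): 1⊕1⊕0⊕0⊕1⊕0⊕1⊕1⊕0⊕0⊕1⊕0⊕0⊕1⊕0⊕0 = 1
Syndrome s16…s1 = 10101 → error at position 21.
Flip position 21: 0011011111111111100101100100100 → 0011011111111111100111100100100
Read data bits from positions 3,5,6,7,9,10,11,12,13,14,15,17,18,19,20,21,22,23,24,25,26,27,28,29,30,31: 10111111111100111100100100

10111111111100111100100100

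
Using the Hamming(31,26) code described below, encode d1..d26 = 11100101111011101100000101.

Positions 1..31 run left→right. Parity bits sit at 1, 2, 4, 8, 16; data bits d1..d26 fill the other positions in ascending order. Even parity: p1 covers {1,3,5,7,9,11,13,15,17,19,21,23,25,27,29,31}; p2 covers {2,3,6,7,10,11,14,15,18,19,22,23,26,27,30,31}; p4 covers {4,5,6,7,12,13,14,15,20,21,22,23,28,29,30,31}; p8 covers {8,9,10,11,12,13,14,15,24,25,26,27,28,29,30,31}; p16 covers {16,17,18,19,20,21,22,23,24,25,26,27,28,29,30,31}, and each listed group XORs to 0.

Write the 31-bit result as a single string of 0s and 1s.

Place data at non-parity positions: p1 p2 1 p4 1 1 0 p8 0 1 0 1 1 1 1 p16 0 1 1 1 0 1 1 0 0 0 0 0 1 0 1
p1 (pos 1,3,5,7,9,11,13,15,17,19,21,23,25,27,29,31): XOR of data positions = 1⊕1⊕0⊕0⊕0⊕1⊕1⊕0⊕1⊕0⊕1⊕0⊕0⊕1⊕1 = 0
p2 (pos 2,3,6,7,10,11,14,15,18,19,22,23,26,27,30,31): XOR of data positions = 1⊕1⊕0⊕1⊕0⊕1⊕1⊕1⊕1⊕1⊕1⊕0⊕0⊕0⊕1 = 0
p4 (pos 4,5,6,7,12,13,14,15,20,21,22,23,28,29,30,31): XOR of data positions = 1⊕1⊕0⊕1⊕1⊕1⊕1⊕1⊕0⊕1⊕1⊕0⊕1⊕0⊕1 = 1
p8 (pos 8,9,10,11,12,13,14,15,24,25,26,27,28,29,30,31): XOR of data positions = 0⊕1⊕0⊕1⊕1⊕1⊕1⊕0⊕0⊕0⊕0⊕0⊕1⊕0⊕1 = 1
p16 (pos 16,17,18,19,20,21,22,23,24,25,26,27,28,29,30,31): XOR of data positions = 0⊕1⊕1⊕1⊕0⊕1⊕1⊕0⊕0⊕0⊕0⊕0⊕1⊕0⊕1 = 1
Codeword: 0011110101011111011101100000101

0011110101011111011101100000101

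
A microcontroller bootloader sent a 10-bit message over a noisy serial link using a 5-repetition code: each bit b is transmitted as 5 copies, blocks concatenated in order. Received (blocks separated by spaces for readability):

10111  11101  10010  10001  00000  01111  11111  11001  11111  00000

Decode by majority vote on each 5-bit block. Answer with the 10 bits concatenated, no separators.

1100011110

Block 1 (10111): 4 ones → 1
Block 2 (11101): 4 ones → 1
Block 3 (10010): 2 ones → 0
Block 4 (10001): 2 ones → 0
Block 5 (00000): 0 ones → 0
Block 6 (01111): 4 ones → 1
Block 7 (11111): 5 ones → 1
Block 8 (11001): 3 ones → 1
Block 9 (11111): 5 ones → 1
Block 10 (00000): 0 ones → 0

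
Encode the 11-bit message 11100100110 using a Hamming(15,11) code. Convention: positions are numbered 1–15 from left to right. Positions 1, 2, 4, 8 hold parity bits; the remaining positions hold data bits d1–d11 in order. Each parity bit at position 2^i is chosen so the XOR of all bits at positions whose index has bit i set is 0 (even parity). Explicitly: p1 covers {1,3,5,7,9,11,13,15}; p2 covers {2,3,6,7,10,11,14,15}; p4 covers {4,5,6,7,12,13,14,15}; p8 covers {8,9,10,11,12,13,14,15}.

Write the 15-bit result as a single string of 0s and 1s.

101011010100110

Place data at non-parity positions: p1 p2 1 p4 1 1 0 p8 0 1 0 0 1 1 0
p1 (pos 1,3,5,7,9,11,13,15): XOR of data positions = 1⊕1⊕0⊕0⊕0⊕1⊕0 = 1
p2 (pos 2,3,6,7,10,11,14,15): XOR of data positions = 1⊕1⊕0⊕1⊕0⊕1⊕0 = 0
p4 (pos 4,5,6,7,12,13,14,15): XOR of data positions = 1⊕1⊕0⊕0⊕1⊕1⊕0 = 0
p8 (pos 8,9,10,11,12,13,14,15): XOR of data positions = 0⊕1⊕0⊕0⊕1⊕1⊕0 = 1
Codeword: 101011010100110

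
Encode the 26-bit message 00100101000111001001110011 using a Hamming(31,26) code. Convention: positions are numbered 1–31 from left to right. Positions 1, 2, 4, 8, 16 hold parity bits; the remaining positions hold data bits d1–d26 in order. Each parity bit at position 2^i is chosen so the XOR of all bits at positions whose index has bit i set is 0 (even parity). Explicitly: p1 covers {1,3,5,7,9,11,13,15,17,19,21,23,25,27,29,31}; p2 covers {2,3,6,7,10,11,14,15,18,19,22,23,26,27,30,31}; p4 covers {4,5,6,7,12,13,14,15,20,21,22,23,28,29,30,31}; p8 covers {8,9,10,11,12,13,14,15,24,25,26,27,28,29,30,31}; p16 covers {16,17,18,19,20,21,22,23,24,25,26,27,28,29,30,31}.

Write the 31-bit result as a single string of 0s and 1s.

1101010101010001111001001110011

Place data at non-parity positions: p1 p2 0 p4 0 1 0 p8 0 1 0 1 0 0 0 p16 1 1 1 0 0 1 0 0 1 1 1 0 0 1 1
p1 (pos 1,3,5,7,9,11,13,15,17,19,21,23,25,27,29,31): XOR of data positions = 0⊕0⊕0⊕0⊕0⊕0⊕0⊕1⊕1⊕0⊕0⊕1⊕1⊕0⊕1 = 1
p2 (pos 2,3,6,7,10,11,14,15,18,19,22,23,26,27,30,31): XOR of data positions = 0⊕1⊕0⊕1⊕0⊕0⊕0⊕1⊕1⊕1⊕0⊕1⊕1⊕1⊕1 = 1
p4 (pos 4,5,6,7,12,13,14,15,20,21,22,23,28,29,30,31): XOR of data positions = 0⊕1⊕0⊕1⊕0⊕0⊕0⊕0⊕0⊕1⊕0⊕0⊕0⊕1⊕1 = 1
p8 (pos 8,9,10,11,12,13,14,15,24,25,26,27,28,29,30,31): XOR of data positions = 0⊕1⊕0⊕1⊕0⊕0⊕0⊕0⊕1⊕1⊕1⊕0⊕0⊕1⊕1 = 1
p16 (pos 16,17,18,19,20,21,22,23,24,25,26,27,28,29,30,31): XOR of data positions = 1⊕1⊕1⊕0⊕0⊕1⊕0⊕0⊕1⊕1⊕1⊕0⊕0⊕1⊕1 = 1
Codeword: 1101010101010001111001001110011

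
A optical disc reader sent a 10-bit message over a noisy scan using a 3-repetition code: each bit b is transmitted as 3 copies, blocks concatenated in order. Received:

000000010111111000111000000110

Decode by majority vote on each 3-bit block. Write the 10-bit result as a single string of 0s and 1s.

0001101001

Block 1 (000): 0 ones → 0
Block 2 (000): 0 ones → 0
Block 3 (010): 1 one → 0
Block 4 (111): 3 ones → 1
Block 5 (111): 3 ones → 1
Block 6 (000): 0 ones → 0
Block 7 (111): 3 ones → 1
Block 8 (000): 0 ones → 0
Block 9 (000): 0 ones → 0
Block 10 (110): 2 ones → 1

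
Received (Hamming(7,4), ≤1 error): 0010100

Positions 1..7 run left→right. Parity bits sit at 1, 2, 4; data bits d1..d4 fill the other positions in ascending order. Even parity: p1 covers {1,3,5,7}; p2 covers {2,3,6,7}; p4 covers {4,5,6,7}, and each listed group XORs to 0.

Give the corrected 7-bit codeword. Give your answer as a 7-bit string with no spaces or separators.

s1 (pos 1,3,5,7): 0⊕1⊕1⊕0 = 0
s2 (pos 2,3,6,7): 0⊕1⊕0⊕0 = 1
s4 (pos 4,5,6,7): 0⊕1⊕0⊕0 = 1
Syndrome s4…s1 = 110 → error at position 6.
Flip position 6: 0010100 → 0010110

0010110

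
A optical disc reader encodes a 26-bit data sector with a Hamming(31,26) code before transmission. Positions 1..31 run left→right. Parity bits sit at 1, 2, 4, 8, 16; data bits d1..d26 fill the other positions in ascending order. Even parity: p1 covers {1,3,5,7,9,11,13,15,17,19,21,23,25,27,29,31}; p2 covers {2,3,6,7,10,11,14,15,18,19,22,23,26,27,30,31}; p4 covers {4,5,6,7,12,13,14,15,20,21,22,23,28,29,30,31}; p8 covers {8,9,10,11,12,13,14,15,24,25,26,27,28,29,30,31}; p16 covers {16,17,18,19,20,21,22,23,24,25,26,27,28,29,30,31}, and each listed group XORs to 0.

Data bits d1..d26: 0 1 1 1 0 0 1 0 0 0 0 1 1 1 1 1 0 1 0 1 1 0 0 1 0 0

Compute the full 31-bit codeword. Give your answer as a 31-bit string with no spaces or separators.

1101111000100001111110101100100

Place data at non-parity positions: p1 p2 0 p4 1 1 1 p8 0 0 1 0 0 0 0 p16 1 1 1 1 1 0 1 0 1 1 0 0 1 0 0
p1 (pos 1,3,5,7,9,11,13,15,17,19,21,23,25,27,29,31): XOR of data positions = 0⊕1⊕1⊕0⊕1⊕0⊕0⊕1⊕1⊕1⊕1⊕1⊕0⊕1⊕0 = 1
p2 (pos 2,3,6,7,10,11,14,15,18,19,22,23,26,27,30,31): XOR of data positions = 0⊕1⊕1⊕0⊕1⊕0⊕0⊕1⊕1⊕0⊕1⊕1⊕0⊕0⊕0 = 1
p4 (pos 4,5,6,7,12,13,14,15,20,21,22,23,28,29,30,31): XOR of data positions = 1⊕1⊕1⊕0⊕0⊕0⊕0⊕1⊕1⊕0⊕1⊕0⊕1⊕0⊕0 = 1
p8 (pos 8,9,10,11,12,13,14,15,24,25,26,27,28,29,30,31): XOR of data positions = 0⊕0⊕1⊕0⊕0⊕0⊕0⊕0⊕1⊕1⊕0⊕0⊕1⊕0⊕0 = 0
p16 (pos 16,17,18,19,20,21,22,23,24,25,26,27,28,29,30,31): XOR of data positions = 1⊕1⊕1⊕1⊕1⊕0⊕1⊕0⊕1⊕1⊕0⊕0⊕1⊕0⊕0 = 1
Codeword: 1101111000100001111110101100100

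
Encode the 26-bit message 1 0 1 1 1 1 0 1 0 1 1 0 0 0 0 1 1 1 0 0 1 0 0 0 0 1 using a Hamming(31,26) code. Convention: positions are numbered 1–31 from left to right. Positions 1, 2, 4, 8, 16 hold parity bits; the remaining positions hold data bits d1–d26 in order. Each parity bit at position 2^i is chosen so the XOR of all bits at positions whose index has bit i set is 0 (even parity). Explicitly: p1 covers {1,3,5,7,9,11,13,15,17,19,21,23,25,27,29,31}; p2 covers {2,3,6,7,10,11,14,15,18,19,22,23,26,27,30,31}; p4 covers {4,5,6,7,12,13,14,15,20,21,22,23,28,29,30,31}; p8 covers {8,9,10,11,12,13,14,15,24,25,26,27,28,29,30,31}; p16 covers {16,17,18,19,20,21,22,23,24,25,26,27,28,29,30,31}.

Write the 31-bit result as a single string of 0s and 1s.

Place data at non-parity positions: p1 p2 1 p4 0 1 1 p8 1 1 0 1 0 1 1 p16 0 0 0 0 1 1 1 0 0 1 0 0 0 0 1
p1 (pos 1,3,5,7,9,11,13,15,17,19,21,23,25,27,29,31): XOR of data positions = 1⊕0⊕1⊕1⊕0⊕0⊕1⊕0⊕0⊕1⊕1⊕0⊕0⊕0⊕1 = 1
p2 (pos 2,3,6,7,10,11,14,15,18,19,22,23,26,27,30,31): XOR of data positions = 1⊕1⊕1⊕1⊕0⊕1⊕1⊕0⊕0⊕1⊕1⊕1⊕0⊕0⊕1 = 0
p4 (pos 4,5,6,7,12,13,14,15,20,21,22,23,28,29,30,31): XOR of data positions = 0⊕1⊕1⊕1⊕0⊕1⊕1⊕0⊕1⊕1⊕1⊕0⊕0⊕0⊕1 = 1
p8 (pos 8,9,10,11,12,13,14,15,24,25,26,27,28,29,30,31): XOR of data positions = 1⊕1⊕0⊕1⊕0⊕1⊕1⊕0⊕0⊕1⊕0⊕0⊕0⊕0⊕1 = 1
p16 (pos 16,17,18,19,20,21,22,23,24,25,26,27,28,29,30,31): XOR of data positions = 0⊕0⊕0⊕0⊕1⊕1⊕1⊕0⊕0⊕1⊕0⊕0⊕0⊕0⊕1 = 1
Codeword: 1011011111010111000011100100001

1011011111010111000011100100001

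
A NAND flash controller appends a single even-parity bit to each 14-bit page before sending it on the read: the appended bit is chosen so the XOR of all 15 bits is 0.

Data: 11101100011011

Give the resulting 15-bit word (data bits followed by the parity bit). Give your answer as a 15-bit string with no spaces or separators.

111011000110111

XOR of the 14 data bits: 1⊕1⊕1⊕0⊕1⊕1⊕0⊕0⊕0⊕1⊕1⊕0⊕1⊕1 = 1
Parity bit = 1 (so all 15 bits XOR to 0).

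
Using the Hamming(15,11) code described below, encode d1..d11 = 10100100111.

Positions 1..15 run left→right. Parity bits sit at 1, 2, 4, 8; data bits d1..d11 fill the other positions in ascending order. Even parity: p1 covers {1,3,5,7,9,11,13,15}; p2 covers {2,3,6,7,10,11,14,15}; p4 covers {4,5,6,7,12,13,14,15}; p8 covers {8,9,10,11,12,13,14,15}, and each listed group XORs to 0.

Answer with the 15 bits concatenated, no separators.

111001000100111

Place data at non-parity positions: p1 p2 1 p4 0 1 0 p8 0 1 0 0 1 1 1
p1 (pos 1,3,5,7,9,11,13,15): XOR of data positions = 1⊕0⊕0⊕0⊕0⊕1⊕1 = 1
p2 (pos 2,3,6,7,10,11,14,15): XOR of data positions = 1⊕1⊕0⊕1⊕0⊕1⊕1 = 1
p4 (pos 4,5,6,7,12,13,14,15): XOR of data positions = 0⊕1⊕0⊕0⊕1⊕1⊕1 = 0
p8 (pos 8,9,10,11,12,13,14,15): XOR of data positions = 0⊕1⊕0⊕0⊕1⊕1⊕1 = 0
Codeword: 111001000100111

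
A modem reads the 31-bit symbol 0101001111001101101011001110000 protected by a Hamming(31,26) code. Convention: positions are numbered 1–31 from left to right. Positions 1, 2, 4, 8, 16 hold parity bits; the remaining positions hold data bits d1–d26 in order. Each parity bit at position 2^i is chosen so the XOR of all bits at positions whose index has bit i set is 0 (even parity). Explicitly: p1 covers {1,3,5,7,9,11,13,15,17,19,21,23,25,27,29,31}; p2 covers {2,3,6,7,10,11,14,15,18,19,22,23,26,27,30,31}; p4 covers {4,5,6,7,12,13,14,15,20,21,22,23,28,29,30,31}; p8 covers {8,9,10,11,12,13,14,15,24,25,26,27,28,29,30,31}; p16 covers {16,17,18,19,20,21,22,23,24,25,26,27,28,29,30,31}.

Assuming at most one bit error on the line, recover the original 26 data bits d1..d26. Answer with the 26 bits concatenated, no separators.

00011100110101011001110000

s1 (pos 1,3,5,7,9,11,13,15,17,19,21,23,25,27,29,31): 0⊕0⊕0⊕1⊕1⊕0⊕1⊕0⊕1⊕1⊕1⊕0⊕1⊕1⊕0⊕0 = 0
s2 (pos 2,3,6,7,10,11,14,15,18,19,22,23,26,27,30,31): 1⊕0⊕0⊕1⊕1⊕0⊕1⊕0⊕0⊕1⊕1⊕0⊕1⊕1⊕0⊕0 = 0
s4 (pos 4,5,6,7,12,13,14,15,20,21,22,23,28,29,30,31): 1⊕0⊕0⊕1⊕0⊕1⊕1⊕0⊕0⊕1⊕1⊕0⊕0⊕0⊕0⊕0 = 0
s8 (pos 8,9,10,11,12,13,14,15,24,25,26,27,28,29,30,31): 1⊕1⊕1⊕0⊕0⊕1⊕1⊕0⊕0⊕1⊕1⊕1⊕0⊕0⊕0⊕0 = 0
s16 (pos 16,17,18,19,20,21,22,23,24,25,26,27,28,29,30,31): 1⊕1⊕0⊕1⊕0⊕1⊕1⊕0⊕0⊕1⊕1⊕1⊕0⊕0⊕0⊕0 = 0
Syndrome s16…s1 = 00000 → no error.
Read data bits from positions 3,5,6,7,9,10,11,12,13,14,15,17,18,19,20,21,22,23,24,25,26,27,28,29,30,31: 00011100110101011001110000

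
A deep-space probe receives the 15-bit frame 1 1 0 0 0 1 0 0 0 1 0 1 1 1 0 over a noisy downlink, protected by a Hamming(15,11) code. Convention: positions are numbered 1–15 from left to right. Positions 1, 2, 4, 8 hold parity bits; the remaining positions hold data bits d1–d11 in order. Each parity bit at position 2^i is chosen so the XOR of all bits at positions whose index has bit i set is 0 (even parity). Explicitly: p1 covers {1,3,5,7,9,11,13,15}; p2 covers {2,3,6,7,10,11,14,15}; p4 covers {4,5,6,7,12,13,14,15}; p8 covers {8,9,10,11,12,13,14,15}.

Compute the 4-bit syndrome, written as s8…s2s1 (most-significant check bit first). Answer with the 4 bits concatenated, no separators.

0000

s1 (pos 1,3,5,7,9,11,13,15): 1⊕0⊕0⊕0⊕0⊕0⊕1⊕0 = 0
s2 (pos 2,3,6,7,10,11,14,15): 1⊕0⊕1⊕0⊕1⊕0⊕1⊕0 = 0
s4 (pos 4,5,6,7,12,13,14,15): 0⊕0⊕1⊕0⊕1⊕1⊕1⊕0 = 0
s8 (pos 8,9,10,11,12,13,14,15): 0⊕0⊕1⊕0⊕1⊕1⊕1⊕0 = 0
Syndrome s8…s1 = 0000 → no error.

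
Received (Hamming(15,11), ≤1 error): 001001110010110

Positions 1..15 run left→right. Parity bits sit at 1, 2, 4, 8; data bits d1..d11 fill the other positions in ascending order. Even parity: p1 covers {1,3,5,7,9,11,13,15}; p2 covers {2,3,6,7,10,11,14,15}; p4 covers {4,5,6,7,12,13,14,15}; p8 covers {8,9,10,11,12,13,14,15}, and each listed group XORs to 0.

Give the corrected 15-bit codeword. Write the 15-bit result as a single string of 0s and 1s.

011001110010110

s1 (pos 1,3,5,7,9,11,13,15): 0⊕1⊕0⊕1⊕0⊕1⊕1⊕0 = 0
s2 (pos 2,3,6,7,10,11,14,15): 0⊕1⊕1⊕1⊕0⊕1⊕1⊕0 = 1
s4 (pos 4,5,6,7,12,13,14,15): 0⊕0⊕1⊕1⊕0⊕1⊕1⊕0 = 0
s8 (pos 8,9,10,11,12,13,14,15): 1⊕0⊕0⊕1⊕0⊕1⊕1⊕0 = 0
Syndrome s8…s1 = 0010 → error at position 2.
Flip position 2: 001001110010110 → 011001110010110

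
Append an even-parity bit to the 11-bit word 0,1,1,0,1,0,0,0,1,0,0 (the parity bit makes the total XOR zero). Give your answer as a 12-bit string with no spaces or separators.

XOR of the 11 data bits: 0⊕1⊕1⊕0⊕1⊕0⊕0⊕0⊕1⊕0⊕0 = 0
Parity bit = 0 (so all 12 bits XOR to 0).

011010001000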